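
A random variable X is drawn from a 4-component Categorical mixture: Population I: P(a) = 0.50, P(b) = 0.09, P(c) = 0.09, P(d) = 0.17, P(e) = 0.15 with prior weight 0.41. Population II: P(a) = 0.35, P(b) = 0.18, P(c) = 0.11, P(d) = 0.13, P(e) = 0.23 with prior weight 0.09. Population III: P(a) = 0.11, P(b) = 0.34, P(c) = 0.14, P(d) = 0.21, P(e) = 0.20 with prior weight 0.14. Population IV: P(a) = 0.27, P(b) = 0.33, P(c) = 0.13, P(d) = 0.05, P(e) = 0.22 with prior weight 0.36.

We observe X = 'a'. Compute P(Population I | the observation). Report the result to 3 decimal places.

0.587

The responsibility of component k is P(Z=k) f_k(x) divided by Σ_j P(Z=j) f_j(x).
Evaluate each component's likelihood at the observed value:
  L_I = 0.5
  L_II = 0.35
  L_III = 0.11
  L_IV = 0.27
Unnormalised posteriors:
  P(Z=I)·L_I = 0.41 × 0.5 = 0.205
  P(Z=II)·L_II = 0.09 × 0.35 = 0.0315
  P(Z=III)·L_III = 0.14 × 0.11 = 0.0154
  P(Z=IV)·L_IV = 0.36 × 0.27 = 0.0972
Marginal: 0.205 + 0.0315 + 0.0154 + 0.0972 = 0.3491
Responsibility of Population I: 0.205 / 0.3491 ≈ 0.587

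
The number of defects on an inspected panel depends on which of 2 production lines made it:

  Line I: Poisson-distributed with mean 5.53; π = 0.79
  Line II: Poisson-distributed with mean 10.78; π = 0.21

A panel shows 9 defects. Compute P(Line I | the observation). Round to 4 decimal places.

0.6382

The responsibility of component k is π_k f_k(x) divided by Σ_j π_j f_j(x).
Poisson probabilities:
  p_I = 0.0528585
  p_II = 0.112749
Weight by the priors:
  π_I·p_I = 0.79 × 0.0528585 = 0.0417582
  π_II·p_II = 0.21 × 0.112749 = 0.0236772
Marginal: 0.0417582 + 0.0236772 = 0.0654354
Responsibility of Line I: 0.0417582 / 0.0654354 ≈ 0.6382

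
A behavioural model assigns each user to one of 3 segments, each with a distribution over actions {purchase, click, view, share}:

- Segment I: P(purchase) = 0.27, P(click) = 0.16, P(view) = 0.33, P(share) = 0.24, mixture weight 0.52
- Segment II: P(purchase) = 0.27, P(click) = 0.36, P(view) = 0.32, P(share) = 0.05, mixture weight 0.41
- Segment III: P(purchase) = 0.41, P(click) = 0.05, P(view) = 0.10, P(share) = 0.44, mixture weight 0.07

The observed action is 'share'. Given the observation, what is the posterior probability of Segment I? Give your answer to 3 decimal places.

The responsibility of component k is π_k f_k(x) divided by Σ_j π_j f_j(x).
Evaluate each component's likelihood at the observed value:
  f_I = P(share | comp) = 0.24
  f_II = P(share | comp) = 0.05
  f_III = P(share | comp) = 0.44
Prior × likelihood for each component:
  π_I·f_I = 0.52 × 0.24 = 0.1248
  π_II·f_II = 0.41 × 0.05 = 0.0205
  π_III·f_III = 0.07 × 0.44 = 0.0308
Sum: 0.1248 + 0.0205 + 0.0308 = 0.1761
Responsibility of Segment I: 0.1248 / 0.1761 ≈ 0.709

0.709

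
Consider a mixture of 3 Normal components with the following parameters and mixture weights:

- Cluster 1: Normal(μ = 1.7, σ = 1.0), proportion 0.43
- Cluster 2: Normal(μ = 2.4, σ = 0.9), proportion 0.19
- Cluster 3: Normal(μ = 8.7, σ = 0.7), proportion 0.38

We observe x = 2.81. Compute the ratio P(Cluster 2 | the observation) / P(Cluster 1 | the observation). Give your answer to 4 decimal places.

0.8195

The posterior odds equal the prior odds times the likelihood ratio: (w_i/w_j)·(f_i(x)/f_j(x)).
Component likelihoods at x = 2.81:
  f_1 = 0.215458
  f_2 = 0.399579
  f_3 = 2.40848e-16
0.07592 / 0.092647 ≈ 0.8195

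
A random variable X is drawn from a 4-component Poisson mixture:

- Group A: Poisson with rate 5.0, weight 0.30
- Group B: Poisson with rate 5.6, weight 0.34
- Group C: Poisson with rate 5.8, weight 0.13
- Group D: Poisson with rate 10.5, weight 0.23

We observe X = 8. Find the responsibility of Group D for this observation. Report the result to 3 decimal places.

The responsibility of component k is π_k f_k(x) divided by Σ_j π_j f_j(x).
Poisson probabilities:
  f_A = e^(−5.0)·5.0^8/8! = 0.065278
  f_B = e^(−5.6)·5.6^8/8! = 0.0887022
  f_C = e^(−5.8)·5.8^8/8! = 0.0961602
  f_D = e^(−10.5)·10.5^8/8! = 0.100902
Multiply by the mixture weights:
  π_A·f_A = 0.30 × 0.065278 = 0.0195834
  π_B·f_B = 0.34 × 0.0887022 = 0.0301588
  π_C·f_C = 0.13 × 0.0961602 = 0.0125008
  π_D·f_D = 0.23 × 0.100902 = 0.0232076
Denominator: 0.0195834 + 0.0301588 + 0.0125008 + 0.0232076 = 0.0854506
Responsibility of Group D: 0.0232076 / 0.0854506 ≈ 0.272

0.272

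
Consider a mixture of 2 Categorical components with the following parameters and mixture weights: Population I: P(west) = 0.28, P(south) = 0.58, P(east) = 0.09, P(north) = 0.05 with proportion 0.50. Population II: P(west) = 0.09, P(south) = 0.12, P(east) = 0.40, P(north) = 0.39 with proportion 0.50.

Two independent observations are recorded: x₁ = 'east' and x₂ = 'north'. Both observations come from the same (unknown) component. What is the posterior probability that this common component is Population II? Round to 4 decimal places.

0.9720

Posterior ∝ prior × likelihood, so P(k | x) ∝ π_k f_k(x); normalise over all components.
Since both observations come from the same component, the likelihood for component k is f_k(x₁)·f_k(x₂).
  L_I = [P(east | comp) = 0.09] × [0.05] = 0.0045
  L_II = [P(east | comp) = 0.40] × [0.39] = 0.156
Multiply by the mixture weights:
  π_I·L_I = 0.50 × 0.0045 = 0.00225
  π_II·L_II = 0.50 × 0.156 = 0.078
Normaliser: 0.00225 + 0.078 = 0.08025
So the posterior for Population II is 0.078 / 0.08025 ≈ 0.9720.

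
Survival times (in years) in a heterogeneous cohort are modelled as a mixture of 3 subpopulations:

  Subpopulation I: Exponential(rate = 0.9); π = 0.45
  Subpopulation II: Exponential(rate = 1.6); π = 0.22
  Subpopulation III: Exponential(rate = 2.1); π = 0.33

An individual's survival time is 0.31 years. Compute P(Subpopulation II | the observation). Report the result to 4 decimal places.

0.2430

Posterior ∝ prior × likelihood, so P(k | x) ∝ w_k f_k(x); normalise over all components.
Exponential densities:
  L_I = 0.680886
  L_II = 0.974339
  L_III = 1.0952
Multiply by the mixture weights:
  w_I·L_I = 0.45 × 0.680886 = 0.306399
  w_II·L_II = 0.22 × 0.974339 = 0.214354
  w_III·L_III = 0.33 × 1.0952 = 0.361416
Marginal: 0.306399 + 0.214354 + 0.361416 = 0.882169
P(Subpopulation II | x) ≈ 0.2430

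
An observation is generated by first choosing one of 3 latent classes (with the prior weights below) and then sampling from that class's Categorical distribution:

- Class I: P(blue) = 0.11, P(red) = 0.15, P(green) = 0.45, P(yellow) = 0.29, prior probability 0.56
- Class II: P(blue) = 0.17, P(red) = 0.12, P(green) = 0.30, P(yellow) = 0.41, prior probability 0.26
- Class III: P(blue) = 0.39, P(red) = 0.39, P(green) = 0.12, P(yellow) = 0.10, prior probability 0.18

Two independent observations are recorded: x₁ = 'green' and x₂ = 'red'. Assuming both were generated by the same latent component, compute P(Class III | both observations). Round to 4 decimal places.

By Bayes' theorem, P(k | x) = π_k f_k(x) / Σ_j π_j f_j(x).
Since both observations come from the same component, the likelihood for component k is f_k(x₁)·f_k(x₂).
  f_I = [0.45] × [0.15] = 0.0675
  f_II = [0.3] × [0.12] = 0.036
  f_III = [0.12] × [0.39] = 0.0468
Multiply by the mixture weights:
  π_I·f_I = 0.56 × 0.0675 = 0.0378
  π_II·f_II = 0.26 × 0.036 = 0.00936
  π_III·f_III = 0.18 × 0.0468 = 0.008424
Denominator: 0.0378 + 0.00936 + 0.008424 = 0.055584
P(Class III | x) = 0.008424 / 0.055584 ≈ 0.1516

0.1516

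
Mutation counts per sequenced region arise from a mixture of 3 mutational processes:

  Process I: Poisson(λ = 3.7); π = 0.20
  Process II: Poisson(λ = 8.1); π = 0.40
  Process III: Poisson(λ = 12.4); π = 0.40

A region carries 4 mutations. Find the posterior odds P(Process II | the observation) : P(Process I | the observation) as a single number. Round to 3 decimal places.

0.564

Only the two components matter; the odds are (P(Z=i) f_i(x)) / (P(Z=j) f_j(x)).
Component likelihoods at x = 4 mutations:
  L_I = e^(−3.7)·3.7^4/4! = 0.193066
  L_II = e^(−8.1)·8.1^4/4! = 0.0544432
  L_III = e^(−12.4)·12.4^4/4! = 0.00405718
Odds = (0.40/0.20) × (0.0544432/0.193066) = 2 × 0.281992 ≈ 0.564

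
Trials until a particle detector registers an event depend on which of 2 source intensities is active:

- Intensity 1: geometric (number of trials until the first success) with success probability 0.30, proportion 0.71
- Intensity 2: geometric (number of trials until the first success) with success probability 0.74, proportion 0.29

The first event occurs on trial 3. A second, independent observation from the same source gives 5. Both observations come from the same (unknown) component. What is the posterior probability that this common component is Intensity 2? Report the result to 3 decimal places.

0.006

Posterior ∝ prior × likelihood, so P(k | x) ∝ w_k f_k(x); normalise over all components.
Since both observations come from the same component, the likelihood for component k is f_k(x₁)·f_k(x₂).
  L_1 = [0.147] × [0.07203] = 0.0105884
  L_2 = [0.050024] × [0.00338162] = 0.000169162
Prior × likelihood for each component:
  w_1·L_1 = 0.71 × 0.0105884 = 0.00751777
  w_2·L_2 = 0.29 × 0.000169162 = 4.90571e-05
Normaliser: 0.00751777 + 4.90571e-05 = 0.00756683
So the posterior for Intensity 2 is 4.90571e-05 / 0.00756683 ≈ 0.006.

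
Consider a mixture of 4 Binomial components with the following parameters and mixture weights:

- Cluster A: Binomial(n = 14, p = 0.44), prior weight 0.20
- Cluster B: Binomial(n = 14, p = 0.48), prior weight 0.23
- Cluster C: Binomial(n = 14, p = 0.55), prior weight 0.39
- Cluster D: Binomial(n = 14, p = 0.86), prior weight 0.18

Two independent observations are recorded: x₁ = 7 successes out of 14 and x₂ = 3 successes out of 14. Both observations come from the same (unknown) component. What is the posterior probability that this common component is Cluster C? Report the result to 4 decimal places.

0.1706

P(component k | x) = π_k·f_k(x) / marginal(x), where marginal(x) = Σ_j π_j·f_j(x).
Since both observations come from the same component, the likelihood for component k is f_k(x₁)·f_k(x₂).
  L_A = [0.189248] × [0.0526657] = 0.0099669
  L_B = [0.207138] × [0.0302595] = 0.00626789
  L_C = [0.195242] × [0.00927955] = 0.00181176
  L_D = [0.00125873] × [9.37573e-08] = 1.18015e-10
Prior × likelihood for each component:
  π_A·L_A = 0.20 × 0.0099669 = 0.00199338
  π_B·L_B = 0.23 × 0.00626789 = 0.00144161
  π_C·L_C = 0.39 × 0.00181176 = 0.000706587
  π_D·L_D = 0.18 × 1.18015e-10 = 2.12427e-11
Evidence: 0.00199338 + 0.00144161 + 0.000706587 + 2.12427e-11 = 0.00414158
P(Cluster C | x₁,x₂) ≈ 0.1706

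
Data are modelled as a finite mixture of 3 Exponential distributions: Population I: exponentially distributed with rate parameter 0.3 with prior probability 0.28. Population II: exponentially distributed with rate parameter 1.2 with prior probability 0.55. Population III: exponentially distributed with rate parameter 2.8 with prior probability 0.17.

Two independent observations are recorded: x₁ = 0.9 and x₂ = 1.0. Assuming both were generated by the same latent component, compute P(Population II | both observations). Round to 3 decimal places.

Apply Bayes' rule: the posterior for each component is proportional to its prior times its likelihood at x.
Since both observations come from the same component, the likelihood for component k is f_k(x₁)·f_k(x₂).
  L_I = [0.3·e^(−0.3·0.9) = 0.3·e^(−0.2700) = 0.229014] × [0.222245] = 0.0508973
  L_II = [1.2·e^(−1.2·0.9) = 1.2·e^(−1.0800) = 0.407515] × [0.361433] = 0.147289
  L_III = [2.8·e^(−2.8·0.9) = 2.8·e^(−2.5200) = 0.225287] × [0.170268] = 0.0383592
Weight by the priors:
  P(Z=I)·L_I = 0.28 × 0.0508973 = 0.0142512
  P(Z=II)·L_II = 0.55 × 0.147289 = 0.0810091
  P(Z=III)·L_III = 0.17 × 0.0383592 = 0.00652106
Denominator: 0.0142512 + 0.0810091 + 0.00652106 = 0.101781
P(Population II | x₁,x₂) ≈ 0.796

0.796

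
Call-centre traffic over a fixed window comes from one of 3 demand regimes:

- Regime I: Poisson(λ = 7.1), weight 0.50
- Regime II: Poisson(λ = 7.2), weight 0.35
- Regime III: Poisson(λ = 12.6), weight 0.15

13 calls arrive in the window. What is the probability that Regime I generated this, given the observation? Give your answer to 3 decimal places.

Apply Bayes' rule: the posterior for each component is proportional to its prior times its likelihood at x.
Poisson probabilities:
  L_I = e^(−7.1)·7.1^13/13! = 0.0154379
  L_II = e^(−7.2)·7.2^13/13! = 0.0167541
  L_III = e^(−12.6)·12.6^13/13! = 0.109251
Prior × likelihood for each component:
  P(Z=I)·L_I = 0.50 × 0.0154379 = 0.00771894
  P(Z=II)·L_II = 0.35 × 0.0167541 = 0.00586395
  P(Z=III)·L_III = 0.15 × 0.109251 = 0.0163877
Evidence: 0.00771894 + 0.00586395 + 0.0163877 = 0.0299706
Responsibility of Regime I: 0.00771894 / 0.0299706 ≈ 0.258

0.258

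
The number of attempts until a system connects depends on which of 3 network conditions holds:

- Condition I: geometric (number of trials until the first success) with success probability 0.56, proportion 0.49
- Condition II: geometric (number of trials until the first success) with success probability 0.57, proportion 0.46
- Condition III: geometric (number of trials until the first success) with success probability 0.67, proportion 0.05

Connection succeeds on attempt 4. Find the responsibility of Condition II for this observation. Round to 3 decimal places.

The responsibility of component k is w_k f_k(x) divided by Σ_j w_j f_j(x).
Evaluate each component's likelihood at the observed value:
  p_I = 0.047703
  p_II = 0.045319
  p_III = 0.0240778
Prior × likelihood for each component:
  w_I·p_I = 0.49 × 0.047703 = 0.0233745
  w_II·p_II = 0.46 × 0.045319 = 0.0208467
  w_III·p_III = 0.05 × 0.0240778 = 0.00120389
Evidence: 0.0233745 + 0.0208467 + 0.00120389 = 0.0454251
P(Condition II | the observation) ≈ 0.459

0.459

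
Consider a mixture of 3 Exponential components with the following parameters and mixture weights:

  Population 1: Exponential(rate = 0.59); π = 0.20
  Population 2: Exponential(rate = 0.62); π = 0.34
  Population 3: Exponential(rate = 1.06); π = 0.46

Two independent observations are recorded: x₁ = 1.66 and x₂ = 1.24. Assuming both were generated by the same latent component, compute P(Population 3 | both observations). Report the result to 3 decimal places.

0.411

Apply Bayes' rule: the posterior for each component is proportional to its prior times its likelihood at x.
Since both observations come from the same component, the likelihood for component k is f_k(x₁)·f_k(x₂).
  p_1 = [0.221566] × [0.283872] = 0.0628965
  p_2 = [0.221521] × [0.287413] = 0.0636681
  p_3 = [0.182441] × [0.284754] = 0.0519506
Prior × likelihood for each component:
  w_1·p_1 = 0.20 × 0.0628965 = 0.0125793
  w_2·p_2 = 0.34 × 0.0636681 = 0.0216472
  w_3·p_3 = 0.46 × 0.0519506 = 0.0238973
Denominator: 0.0125793 + 0.0216472 + 0.0238973 = 0.0581237
So the posterior for Population 3 is 0.0238973 / 0.0581237 ≈ 0.411.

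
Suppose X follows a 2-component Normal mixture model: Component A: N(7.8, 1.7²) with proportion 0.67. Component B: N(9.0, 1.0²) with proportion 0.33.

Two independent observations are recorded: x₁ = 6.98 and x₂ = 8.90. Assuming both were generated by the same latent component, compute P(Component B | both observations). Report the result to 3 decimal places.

Apply Bayes' rule: the posterior for each component is proportional to its prior times its likelihood at x.
Since both observations come from the same component, the likelihood for component k is f_k(x₁)·f_k(x₂).
  p_A = [0.2089] × [0.190346] = 0.0397634
  p_B = [0.0518636] × [0.396953] = 0.0205874
Unnormalised posteriors:
  π_A·p_A = 0.67 × 0.0397634 = 0.0266415
  π_B·p_B = 0.33 × 0.0205874 = 0.00679384
Sum: 0.0266415 + 0.00679384 = 0.0334353
Responsibility of Component B: 0.00679384 / 0.0334353 ≈ 0.203

0.203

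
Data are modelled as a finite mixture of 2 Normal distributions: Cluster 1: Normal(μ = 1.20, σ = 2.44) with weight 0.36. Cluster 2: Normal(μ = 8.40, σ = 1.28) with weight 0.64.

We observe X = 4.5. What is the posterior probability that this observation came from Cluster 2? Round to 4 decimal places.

0.0754

By Bayes' theorem, P(k | x) = w_k f_k(x) / Σ_j w_j f_j(x).
Component likelihoods at x = 4.5:
  p_1 = (1/(2.44·√(2π)))·exp(−(4.5−1.20)²/(2·2.44²)) = 0.163501·exp(-0.91457) = 0.0655128
  p_2 = (1/(1.28·√(2π)))·exp(−(4.5−8.40)²/(2·1.28²)) = 0.311674·exp(-4.64172) = 0.00300487
Prior × likelihood for each component:
  w_1·p_1 = 0.36 × 0.0655128 = 0.0235846
  w_2·p_2 = 0.64 × 0.00300487 = 0.00192311
Normaliser: 0.0235846 + 0.00192311 = 0.0255077
P(Cluster 2 | data) ≈ 0.0754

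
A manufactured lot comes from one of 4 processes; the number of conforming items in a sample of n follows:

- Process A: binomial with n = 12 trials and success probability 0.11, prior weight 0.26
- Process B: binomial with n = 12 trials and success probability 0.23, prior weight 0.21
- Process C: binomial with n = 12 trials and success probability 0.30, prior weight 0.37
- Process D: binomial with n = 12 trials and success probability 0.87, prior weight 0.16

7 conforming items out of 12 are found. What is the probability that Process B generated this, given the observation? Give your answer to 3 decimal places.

Apply Bayes' rule: the posterior for each component is proportional to its prior times its likelihood at x.
Binomial probabilities:
  f_A = C(12,7)·0.11^7·0.89^5 = 792·1.94872e-07·0.558406 = 8.61835e-05
  f_B = C(12,7)·0.23^7·0.77^5 = 792·3.40483e-05·0.270678 = 0.00729917
  f_C = C(12,7)·0.30^7·0.70^5 = 792·0.0002187·0.16807 = 0.0291115
  f_D = C(12,7)·0.87^7·0.13^5 = 792·0.377255·3.71293e-05 = 0.0110937
Multiply by the mixture weights:
  w_A·f_A = 0.26 × 8.61835e-05 = 2.24077e-05
  w_B·f_B = 0.21 × 0.00729917 = 0.00153283
  w_C·f_C = 0.37 × 0.0291115 = 0.0107712
  w_D·f_D = 0.16 × 0.0110937 = 0.00177499
Normaliser: 2.24077e-05 + 0.00153283 + 0.0107712 + 0.00177499 = 0.0141015
Responsibility of Process B: 0.00153283 / 0.0141015 ≈ 0.109

0.109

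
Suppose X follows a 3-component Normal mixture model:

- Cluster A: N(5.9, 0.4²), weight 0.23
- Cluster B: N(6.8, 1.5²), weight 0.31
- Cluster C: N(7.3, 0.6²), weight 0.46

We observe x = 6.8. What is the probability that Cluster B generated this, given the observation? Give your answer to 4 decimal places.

Apply Bayes' rule: the posterior for each component is proportional to its prior times its likelihood at x.
Evaluate each component's likelihood at the observed value:
  p_A = 0.0793491
  p_B = 0.265962
  p_C = 0.469853
Unnormalised posteriors:
  P(Z=A)·p_A = 0.23 × 0.0793491 = 0.0182503
  P(Z=B)·p_B = 0.31 × 0.265962 = 0.0824481
  P(Z=C)·p_C = 0.46 × 0.469853 = 0.216132
Marginal: 0.0182503 + 0.0824481 + 0.216132 = 0.316831
P(Cluster B | x) = 0.0824481 / 0.316831 ≈ 0.2602

0.2602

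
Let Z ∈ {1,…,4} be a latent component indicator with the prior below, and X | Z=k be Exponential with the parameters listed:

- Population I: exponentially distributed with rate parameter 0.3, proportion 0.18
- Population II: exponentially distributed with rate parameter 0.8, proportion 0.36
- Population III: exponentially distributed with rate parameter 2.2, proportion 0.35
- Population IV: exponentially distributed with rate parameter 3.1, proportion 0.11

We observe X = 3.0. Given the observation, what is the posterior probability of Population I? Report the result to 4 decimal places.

Apply Bayes' rule: the posterior for each component is proportional to its prior times its likelihood at x.
Evaluate each component's likelihood at the observed value:
  p_I = 0.3·e^(−0.3·3.0) = 0.3·e^(−0.9000) = 0.121971
  p_II = 0.8·e^(−0.8·3.0) = 0.8·e^(−2.4000) = 0.0725744
  p_III = 2.2·e^(−2.2·3.0) = 2.2·e^(−6.6000) = 0.00299281
  p_IV = 3.1·e^(−3.1·3.0) = 3.1·e^(−9.3000) = 0.000283415
Multiply by the mixture weights:
  π_I·p_I = 0.18 × 0.121971 = 0.0219548
  π_II·p_II = 0.36 × 0.0725744 = 0.0261268
  π_III·p_III = 0.35 × 0.00299281 = 0.00104748
  π_IV·p_IV = 0.11 × 0.000283415 = 3.11757e-05
Normaliser: 0.0219548 + 0.0261268 + 0.00104748 + 3.11757e-05 = 0.0491602
Responsibility of Population I: 0.0219548 / 0.0491602 ≈ 0.4466

0.4466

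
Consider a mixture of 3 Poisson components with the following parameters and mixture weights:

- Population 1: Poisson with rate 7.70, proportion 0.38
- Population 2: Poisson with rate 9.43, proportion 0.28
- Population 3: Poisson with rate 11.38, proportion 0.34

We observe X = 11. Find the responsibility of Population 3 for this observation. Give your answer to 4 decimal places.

Posterior ∝ prior × likelihood, so P(k | x) ∝ P(Z=k) f_k(x); normalise over all components.
Evaluate each component's likelihood at the observed value:
  L_1 = 0.0639992
  L_2 = 0.105457
  L_3 = 0.118615
Multiply by the mixture weights:
  P(Z=1)·L_1 = 0.38 × 0.0639992 = 0.0243197
  P(Z=2)·L_2 = 0.28 × 0.105457 = 0.029528
  P(Z=3)·L_3 = 0.34 × 0.118615 = 0.0403289
Marginal: 0.0243197 + 0.029528 + 0.0403289 = 0.0941766
P(Population 3 | data) ≈ 0.4282

0.4282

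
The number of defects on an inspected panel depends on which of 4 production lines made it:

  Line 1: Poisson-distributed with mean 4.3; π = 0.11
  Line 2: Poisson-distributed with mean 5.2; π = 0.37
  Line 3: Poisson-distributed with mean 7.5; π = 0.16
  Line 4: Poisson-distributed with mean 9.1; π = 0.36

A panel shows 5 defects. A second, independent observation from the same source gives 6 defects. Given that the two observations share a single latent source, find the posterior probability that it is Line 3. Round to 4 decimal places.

Posterior ∝ prior × likelihood, so P(k | x) ∝ π_k f_k(x); normalise over all components.
Since both observations come from the same component, the likelihood for component k is f_k(x₁)·f_k(x₂).
  L_1 = [e^(−4.3)·4.3^5/5! = 0.166224] × [0.119127] = 0.0198019
  L_2 = [e^(−5.2)·5.2^5/5! = 0.174785] × [0.15148] = 0.0264765
  L_3 = [e^(−7.5)·7.5^5/5! = 0.109375] × [0.136718] = 0.0149535
  L_4 = [e^(−9.1)·9.1^5/5! = 0.0580692] × [0.0880716] = 0.00511425
Multiply by the mixture weights:
  π_1·L_1 = 0.11 × 0.0198019 = 0.00217821
  π_2·L_2 = 0.37 × 0.0264765 = 0.0097963
  π_3·L_3 = 0.16 × 0.0149535 = 0.00239256
  π_4·L_4 = 0.36 × 0.00511425 = 0.00184113
Sum: 0.00217821 + 0.0097963 + 0.00239256 + 0.00184113 = 0.0162082
So the posterior for Line 3 is 0.00239256 / 0.0162082 ≈ 0.1476.

0.1476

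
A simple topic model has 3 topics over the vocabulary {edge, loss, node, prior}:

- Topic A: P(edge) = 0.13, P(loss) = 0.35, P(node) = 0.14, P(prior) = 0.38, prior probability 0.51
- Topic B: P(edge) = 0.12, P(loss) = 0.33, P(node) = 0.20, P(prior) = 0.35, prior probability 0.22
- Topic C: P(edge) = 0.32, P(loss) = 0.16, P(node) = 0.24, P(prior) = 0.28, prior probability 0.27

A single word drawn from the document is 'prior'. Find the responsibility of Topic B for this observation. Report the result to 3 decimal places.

P(component k | x) = P(Z=k)·f_k(x) / marginal(x), where marginal(x) = Σ_j P(Z=j)·f_j(x).
Component likelihoods at x = 'prior':
  f_A = 0.38
  f_B = 0.35
  f_C = 0.28
Weight by the priors:
  P(Z=A)·f_A = 0.51 × 0.38 = 0.1938
  P(Z=B)·f_B = 0.22 × 0.35 = 0.077
  P(Z=C)·f_C = 0.27 × 0.28 = 0.0756
Evidence: 0.1938 + 0.077 + 0.0756 = 0.3464
Responsibility of Topic B: 0.077 / 0.3464 ≈ 0.222

0.222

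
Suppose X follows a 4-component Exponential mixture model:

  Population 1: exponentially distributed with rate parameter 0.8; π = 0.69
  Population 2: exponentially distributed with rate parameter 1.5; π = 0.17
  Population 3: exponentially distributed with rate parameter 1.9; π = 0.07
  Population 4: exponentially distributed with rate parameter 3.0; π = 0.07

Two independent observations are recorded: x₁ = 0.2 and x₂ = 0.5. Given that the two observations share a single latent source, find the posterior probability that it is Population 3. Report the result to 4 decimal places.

0.1261

By Bayes' theorem, P(k | x) = P(Z=k) f_k(x) / Σ_j P(Z=j) f_j(x).
Since both observations come from the same component, the likelihood for component k is f_k(x₁)·f_k(x₂).
  f_1 = [0.681715] × [0.536256] = 0.365574
  f_2 = [1.11123] × [0.70855] = 0.78736
  f_3 = [1.29934] × [0.734808] = 0.954763
  f_4 = [1.64643] × [0.66939] = 1.10211
Weight by the priors:
  P(Z=1)·f_1 = 0.69 × 0.365574 = 0.252246
  P(Z=2)·f_2 = 0.17 × 0.78736 = 0.133851
  P(Z=3)·f_3 = 0.07 × 0.954763 = 0.0668334
  P(Z=4)·f_4 = 0.07 × 1.10211 = 0.0771475
Denominator: 0.252246 + 0.133851 + 0.0668334 + 0.0771475 = 0.530078
So the posterior for Population 3 is 0.0668334 / 0.530078 ≈ 0.1261.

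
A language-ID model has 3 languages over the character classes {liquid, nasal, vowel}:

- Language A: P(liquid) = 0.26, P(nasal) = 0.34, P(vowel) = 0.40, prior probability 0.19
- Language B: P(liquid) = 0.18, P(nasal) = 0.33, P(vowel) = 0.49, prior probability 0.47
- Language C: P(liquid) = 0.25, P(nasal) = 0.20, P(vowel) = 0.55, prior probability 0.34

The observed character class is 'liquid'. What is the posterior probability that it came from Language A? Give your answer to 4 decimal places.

0.2256

By Bayes' theorem, P(k | x) = w_k f_k(x) / Σ_j w_j f_j(x).
Categorical probabilities:
  L_A = P(liquid | comp) = 0.26
  L_B = P(liquid | comp) = 0.18
  L_C = P(liquid | comp) = 0.25
Prior × likelihood for each component:
  w_A·L_A = 0.19 × 0.26 = 0.0494
  w_B·L_B = 0.47 × 0.18 = 0.0846
  w_C·L_C = 0.34 × 0.25 = 0.085
Denominator: 0.0494 + 0.0846 + 0.085 = 0.219
Responsibility of Language A: 0.0494 / 0.219 ≈ 0.2256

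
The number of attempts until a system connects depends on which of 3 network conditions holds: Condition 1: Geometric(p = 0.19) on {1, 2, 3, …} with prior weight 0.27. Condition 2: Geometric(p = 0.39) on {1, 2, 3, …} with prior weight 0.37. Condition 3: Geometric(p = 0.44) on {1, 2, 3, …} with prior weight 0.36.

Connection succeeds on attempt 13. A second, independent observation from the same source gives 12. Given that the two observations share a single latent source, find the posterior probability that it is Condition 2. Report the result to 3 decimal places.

P(component k | x) = π_k·f_k(x) / marginal(x), where marginal(x) = Σ_j π_j·f_j(x).
Since both observations come from the same component, the likelihood for component k is f_k(x₁)·f_k(x₂).
  p_1 = [0.19·(1−0.19)^12 = 0.19·0.0797664 = 0.0151556] × [0.0187106] = 0.000283572
  p_2 = [0.39·(1−0.39)^12 = 0.39·0.00265435 = 0.0010352] × [0.00169704] = 1.75677e-06
  p_3 = [0.44·(1−0.44)^12 = 0.44·0.000951166 = 0.000418513] × [0.000747345] = 3.12774e-07
Prior × likelihood for each component:
  π_1·p_1 = 0.27 × 0.000283572 = 7.65643e-05
  π_2·p_2 = 0.37 × 1.75677e-06 = 6.50006e-07
  π_3·p_3 = 0.36 × 3.12774e-07 = 1.12598e-07
Normaliser: 7.65643e-05 + 6.50006e-07 + 1.12598e-07 = 7.73269e-05
So the posterior for Condition 2 is 6.50006e-07 / 7.73269e-05 ≈ 0.008.

0.008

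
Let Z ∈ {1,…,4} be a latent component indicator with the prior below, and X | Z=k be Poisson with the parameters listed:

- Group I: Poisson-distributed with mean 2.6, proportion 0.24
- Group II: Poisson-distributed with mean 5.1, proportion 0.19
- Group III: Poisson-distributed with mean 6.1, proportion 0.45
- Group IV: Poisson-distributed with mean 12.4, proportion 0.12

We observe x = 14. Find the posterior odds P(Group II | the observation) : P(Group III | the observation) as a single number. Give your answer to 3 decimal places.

0.094

Only the two components matter; the odds are (π_i f_i(x)) / (π_j f_j(x)).
Component likelihoods at x = 14:
  p_I = 5.49608e-07
  p_II = 0.000563212
  p_III = 0.00254105
  p_IV = 0.0959939
0.00010701 / 0.00114347 ≈ 0.094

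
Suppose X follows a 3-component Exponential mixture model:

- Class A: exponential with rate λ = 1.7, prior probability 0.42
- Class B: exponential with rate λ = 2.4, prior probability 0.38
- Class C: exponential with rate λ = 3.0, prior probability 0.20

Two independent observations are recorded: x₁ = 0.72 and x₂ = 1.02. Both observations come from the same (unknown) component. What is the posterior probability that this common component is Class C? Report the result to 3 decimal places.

0.091

P(component k | x) = π_k·f_k(x) / marginal(x), where marginal(x) = Σ_j π_j·f_j(x).
Since both observations come from the same component, the likelihood for component k is f_k(x₁)·f_k(x₂).
  p_A = [1.7·e^(−1.7·0.72) = 1.7·e^(−1.2240) = 0.499888] × [0.30018] = 0.150056
  p_B = [2.4·e^(−2.4·0.72) = 2.4·e^(−1.7280) = 0.426334] × [0.207519] = 0.0884726
  p_C = [3.0·e^(−3.0·0.72) = 3.0·e^(−2.1600) = 0.345975] × [0.140663] = 0.048666
Multiply by the mixture weights:
  π_A·p_A = 0.42 × 0.150056 = 0.0630237
  π_B·p_B = 0.38 × 0.0884726 = 0.0336196
  π_C·p_C = 0.20 × 0.048666 = 0.00973319
Marginal: 0.0630237 + 0.0336196 + 0.00973319 = 0.106376
Responsibility of Class C: 0.00973319 / 0.106376 ≈ 0.091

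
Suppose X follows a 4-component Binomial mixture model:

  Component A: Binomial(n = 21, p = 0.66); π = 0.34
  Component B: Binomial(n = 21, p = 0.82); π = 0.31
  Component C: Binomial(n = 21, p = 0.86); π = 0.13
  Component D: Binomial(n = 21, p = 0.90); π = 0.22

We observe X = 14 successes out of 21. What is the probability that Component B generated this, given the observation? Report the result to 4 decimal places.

The responsibility of component k is π_k f_k(x) divided by Σ_j π_j f_j(x).
Evaluate each component's likelihood at the observed value:
  L_A = 0.181749
  L_B = 0.0442391
  L_C = 0.0148381
  L_D = 0.00266011
Unnormalised posteriors:
  π_A·L_A = 0.34 × 0.181749 = 0.0617947
  π_B·L_B = 0.31 × 0.0442391 = 0.0137141
  π_C·L_C = 0.13 × 0.0148381 = 0.00192896
  π_D·L_D = 0.22 × 0.00266011 = 0.000585225
Normaliser: 0.0617947 + 0.0137141 + 0.00192896 + 0.000585225 = 0.078023
So the posterior for Component B is 0.0137141 / 0.078023 ≈ 0.1758.

0.1758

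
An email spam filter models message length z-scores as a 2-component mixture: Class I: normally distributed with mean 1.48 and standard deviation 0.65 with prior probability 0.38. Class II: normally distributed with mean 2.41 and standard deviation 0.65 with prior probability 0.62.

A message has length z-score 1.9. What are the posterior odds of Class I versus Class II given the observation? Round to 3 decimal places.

0.677

Since P(k|x) ∝ w_k f_k(x), the posterior odds are w_i f_i(x) / (w_j f_j(x)).
Normal densities:
  f_I = (1/(0.65·√(2π)))·exp(−(1.9−1.48)²/(2·0.65²)) = 0.613757·exp(-0.20876) = 0.498121
  f_II = (1/(0.65·√(2π)))·exp(−(1.9−2.41)²/(2·0.65²)) = 0.613757·exp(-0.30781) = 0.451145
Odds = (0.38/0.62) × (0.498121/0.451145) = 0.612903 × 1.10413 ≈ 0.677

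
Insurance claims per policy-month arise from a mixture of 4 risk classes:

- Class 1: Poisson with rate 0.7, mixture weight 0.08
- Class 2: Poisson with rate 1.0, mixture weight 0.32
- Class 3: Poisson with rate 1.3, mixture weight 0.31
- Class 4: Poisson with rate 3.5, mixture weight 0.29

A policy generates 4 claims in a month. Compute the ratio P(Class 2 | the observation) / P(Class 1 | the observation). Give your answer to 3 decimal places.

Only the two components matter; the odds are (π_i f_i(x)) / (π_j f_j(x)).
Poisson probabilities:
  L_1 = e^(−0.7)·0.7^4/4! = 0.00496792
  L_2 = e^(−1.0)·1.0^4/4! = 0.0153283
  L_3 = e^(−1.3)·1.3^4/4! = 0.0324324
  L_4 = e^(−3.5)·3.5^4/4! = 0.188812
Posterior odds = (π_2·L_2) / (π_1·L_1) = (0.32·0.0153283) / (0.08·0.00496792) = 0.00490506 / 0.000397434 ≈ 12.342

12.342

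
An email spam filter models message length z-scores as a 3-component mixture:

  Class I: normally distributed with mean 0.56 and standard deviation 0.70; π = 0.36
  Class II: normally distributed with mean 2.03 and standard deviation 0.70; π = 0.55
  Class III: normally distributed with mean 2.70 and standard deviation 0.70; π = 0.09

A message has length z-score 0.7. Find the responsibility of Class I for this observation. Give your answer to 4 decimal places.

The responsibility of component k is w_k f_k(x) divided by Σ_j w_j f_j(x).
Component likelihoods at x = 0.7:
  L_I = (1/(0.70·√(2π)))·exp(−(0.7−0.56)²/(2·0.70²)) = 0.569918·exp(-0.02000) = 0.558632
  L_II = (1/(0.70·√(2π)))·exp(−(0.7−2.03)²/(2·0.70²)) = 0.569918·exp(-1.80500) = 0.0937369
  L_III = (1/(0.70·√(2π)))·exp(−(0.7−2.70)²/(2·0.70²)) = 0.569918·exp(-4.08163) = 0.00962014
Unnormalised posteriors:
  w_I·L_I = 0.36 × 0.558632 = 0.201108
  w_II·L_II = 0.55 × 0.0937369 = 0.0515553
  w_III·L_III = 0.09 × 0.00962014 = 0.000865813
Evidence: 0.201108 + 0.0515553 + 0.000865813 = 0.253529
Responsibility of Class I: 0.201108 / 0.253529 ≈ 0.7932

0.7932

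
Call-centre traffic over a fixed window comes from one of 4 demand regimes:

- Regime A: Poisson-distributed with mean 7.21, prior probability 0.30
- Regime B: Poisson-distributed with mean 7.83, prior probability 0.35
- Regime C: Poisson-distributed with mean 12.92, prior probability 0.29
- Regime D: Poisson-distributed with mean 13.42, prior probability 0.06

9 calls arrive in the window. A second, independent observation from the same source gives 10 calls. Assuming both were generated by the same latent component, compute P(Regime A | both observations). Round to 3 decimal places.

Posterior ∝ prior × likelihood, so P(k | x) ∝ P(Z=k) f_k(x); normalise over all components.
Since both observations come from the same component, the likelihood for component k is f_k(x₁)·f_k(x₂).
  L_A = [e^(−7.21)·7.21^9/9! = 0.107248] × [0.0773262] = 0.00829311
  L_B = [e^(−7.83)·7.83^9/9! = 0.121218] × [0.0949137] = 0.0115052
  L_C = [e^(−12.92)·12.92^9/9! = 0.0676885] × [0.0874535] = 0.0059196
  L_D = [e^(−13.42)·13.42^9/9! = 0.05778] × [0.0775408] = 0.00448031
Prior × likelihood for each component:
  P(Z=A)·L_A = 0.30 × 0.00829311 = 0.00248793
  P(Z=B)·L_B = 0.35 × 0.0115052 = 0.00402684
  P(Z=C)·L_C = 0.29 × 0.0059196 = 0.00171668
  P(Z=D)·L_D = 0.06 × 0.00448031 = 0.000268818
Denominator: 0.00248793 + 0.00402684 + 0.00171668 + 0.000268818 = 0.00850027
Responsibility of Regime A: 0.00248793 / 0.00850027 ≈ 0.293

0.293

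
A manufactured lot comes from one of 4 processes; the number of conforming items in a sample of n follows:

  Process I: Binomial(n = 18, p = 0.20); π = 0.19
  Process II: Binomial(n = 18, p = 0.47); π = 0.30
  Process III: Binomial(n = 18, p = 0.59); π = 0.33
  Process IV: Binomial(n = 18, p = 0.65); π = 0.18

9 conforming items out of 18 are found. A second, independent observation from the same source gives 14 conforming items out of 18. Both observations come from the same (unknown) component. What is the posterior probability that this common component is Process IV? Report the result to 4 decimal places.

0.3627

P(component k | x) = π_k·f_k(x) / marginal(x), where marginal(x) = Σ_j π_j·f_j(x).
Since both observations come from the same component, the likelihood for component k is f_k(x₁)·f_k(x₂).
  L_I = [C(18,9)·0.20^9·0.80^9 = 48620·5.12e-07·0.134218 = 0.00334114] × [2.05353e-07] = 6.86114e-10
  L_II = [C(18,9)·0.47^9·0.53^9 = 48620·0.00111913·0.00329976 = 0.179547] × [0.00619719] = 0.00111269
  L_III = [C(18,9)·0.59^9·0.41^9 = 48620·0.008663·0.000327382 = 0.137892] × [0.0535531] = 0.00738453
  L_IV = [C(18,9)·0.65^9·0.35^9 = 48620·0.0207119·7.88156e-05 = 0.0793684] × [0.110352] = 0.00875847
Multiply by the mixture weights:
  π_I·L_I = 0.19 × 6.86114e-10 = 1.30362e-10
  π_II·L_II = 0.30 × 0.00111269 = 0.000333806
  π_III·L_III = 0.33 × 0.00738453 = 0.00243689
  π_IV·L_IV = 0.18 × 0.00875847 = 0.00157652
Evidence: 1.30362e-10 + 0.000333806 + 0.00243689 + 0.00157652 = 0.00434723
So the posterior for Process IV is 0.00157652 / 0.00434723 ≈ 0.3627.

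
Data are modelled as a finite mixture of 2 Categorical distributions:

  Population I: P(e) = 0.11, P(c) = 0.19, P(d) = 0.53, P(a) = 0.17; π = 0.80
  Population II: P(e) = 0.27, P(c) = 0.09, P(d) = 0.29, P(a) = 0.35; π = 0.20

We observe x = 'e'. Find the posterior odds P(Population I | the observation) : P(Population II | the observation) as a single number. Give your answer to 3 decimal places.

Since P(k|x) ∝ P(Z=k) f_k(x), the posterior odds are P(Z=i) f_i(x) / (P(Z=j) f_j(x)).
Component likelihoods at x = 'e':
  L_I = P(e | comp) = 0.11
  L_II = P(e | comp) = 0.27
Odds = (0.80/0.20) × (0.11/0.27) = 4 × 0.407407 ≈ 1.630

1.630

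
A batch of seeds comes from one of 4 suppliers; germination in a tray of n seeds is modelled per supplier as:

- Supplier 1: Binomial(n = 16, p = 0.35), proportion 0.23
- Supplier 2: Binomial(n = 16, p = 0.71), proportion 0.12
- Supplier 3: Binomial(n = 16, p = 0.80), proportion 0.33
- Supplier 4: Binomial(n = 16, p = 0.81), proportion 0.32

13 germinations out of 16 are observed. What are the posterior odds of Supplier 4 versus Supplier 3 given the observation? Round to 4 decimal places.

0.9771

Since P(k|x) ∝ P(Z=k) f_k(x), the posterior odds are P(Z=i) f_i(x) / (P(Z=j) f_j(x)).
Binomial probabilities:
  p_1 = 0.000181892
  p_2 = 0.159126
  p_3 = 0.246291
  p_4 = 0.248173
0.0794153 / 0.0812759 ≈ 0.9771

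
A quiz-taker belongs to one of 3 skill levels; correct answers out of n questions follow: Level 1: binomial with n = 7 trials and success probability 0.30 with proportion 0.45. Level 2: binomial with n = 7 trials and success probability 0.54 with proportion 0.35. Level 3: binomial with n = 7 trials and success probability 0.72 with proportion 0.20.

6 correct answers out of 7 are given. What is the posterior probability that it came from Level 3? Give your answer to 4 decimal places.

0.6489

Posterior ∝ prior × likelihood, so P(k | x) ∝ π_k f_k(x); normalise over all components.
Binomial probabilities:
  p_1 = 0.0035721
  p_2 = 0.0798396
  p_3 = 0.273056
Weight by the priors:
  π_1·p_1 = 0.45 × 0.0035721 = 0.00160744
  π_2·p_2 = 0.35 × 0.0798396 = 0.0279439
  π_3·p_3 = 0.20 × 0.273056 = 0.0546111
Denominator: 0.00160744 + 0.0279439 + 0.0546111 = 0.0841624
P(Level 3 | the observation) = 0.0546111 / 0.0841624 ≈ 0.6489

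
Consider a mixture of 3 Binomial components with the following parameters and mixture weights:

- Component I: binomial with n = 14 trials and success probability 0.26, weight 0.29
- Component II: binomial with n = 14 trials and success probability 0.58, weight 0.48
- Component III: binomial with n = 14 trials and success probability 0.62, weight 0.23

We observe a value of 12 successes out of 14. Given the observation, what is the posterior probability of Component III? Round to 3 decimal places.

0.466

P(component k | x) = w_k·f_k(x) / marginal(x), where marginal(x) = Σ_j w_j·f_j(x).
Binomial probabilities:
  f_I = 4.75538e-06
  f_II = 0.0232635
  f_III = 0.0423944
Unnormalised posteriors:
  w_I·f_I = 0.29 × 4.75538e-06 = 1.37906e-06
  w_II·f_II = 0.48 × 0.0232635 = 0.0111665
  w_III·f_III = 0.23 × 0.0423944 = 0.00975072
Evidence: 1.37906e-06 + 0.0111665 + 0.00975072 = 0.0209186
P(Component III | the observation) ≈ 0.466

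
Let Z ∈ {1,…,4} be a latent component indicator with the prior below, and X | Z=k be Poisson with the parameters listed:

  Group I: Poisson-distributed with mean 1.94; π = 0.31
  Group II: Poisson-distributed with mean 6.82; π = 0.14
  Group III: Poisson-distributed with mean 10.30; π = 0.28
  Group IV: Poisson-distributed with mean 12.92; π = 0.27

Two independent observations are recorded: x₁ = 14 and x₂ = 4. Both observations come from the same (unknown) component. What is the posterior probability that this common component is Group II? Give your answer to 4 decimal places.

By Bayes' theorem, P(k | x) = π_k f_k(x) / Σ_j π_j f_j(x).
Since both observations come from the same component, the likelihood for component k is f_k(x₁)·f_k(x₂).
  p_I = [e^(−1.94)·1.94^14/14! = 1.76313e-08] × [0.0848134] = 1.49537e-09
  p_II = [e^(−6.82)·6.82^14/14! = 0.00589773] × [0.0984097] = 0.000580393
  p_III = [e^(−10.30)·10.30^14/14! = 0.0583552] × [0.0157726] = 0.000920416
  p_IV = [e^(−12.92)·12.92^14/14! = 0.101434] × [0.00284285] = 0.000288361
Unnormalised posteriors:
  π_I·p_I = 0.31 × 1.49537e-09 = 4.63565e-10
  π_II·p_II = 0.14 × 0.000580393 = 8.12551e-05
  π_III·p_III = 0.28 × 0.000920416 = 0.000257716
  π_IV·p_IV = 0.27 × 0.000288361 = 7.78574e-05
Normaliser: 4.63565e-10 + 8.12551e-05 + 0.000257716 + 7.78574e-05 = 0.000416829
P(Group II | x₁, x₂) = 8.12551e-05 / 0.000416829 ≈ 0.1949

0.1949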